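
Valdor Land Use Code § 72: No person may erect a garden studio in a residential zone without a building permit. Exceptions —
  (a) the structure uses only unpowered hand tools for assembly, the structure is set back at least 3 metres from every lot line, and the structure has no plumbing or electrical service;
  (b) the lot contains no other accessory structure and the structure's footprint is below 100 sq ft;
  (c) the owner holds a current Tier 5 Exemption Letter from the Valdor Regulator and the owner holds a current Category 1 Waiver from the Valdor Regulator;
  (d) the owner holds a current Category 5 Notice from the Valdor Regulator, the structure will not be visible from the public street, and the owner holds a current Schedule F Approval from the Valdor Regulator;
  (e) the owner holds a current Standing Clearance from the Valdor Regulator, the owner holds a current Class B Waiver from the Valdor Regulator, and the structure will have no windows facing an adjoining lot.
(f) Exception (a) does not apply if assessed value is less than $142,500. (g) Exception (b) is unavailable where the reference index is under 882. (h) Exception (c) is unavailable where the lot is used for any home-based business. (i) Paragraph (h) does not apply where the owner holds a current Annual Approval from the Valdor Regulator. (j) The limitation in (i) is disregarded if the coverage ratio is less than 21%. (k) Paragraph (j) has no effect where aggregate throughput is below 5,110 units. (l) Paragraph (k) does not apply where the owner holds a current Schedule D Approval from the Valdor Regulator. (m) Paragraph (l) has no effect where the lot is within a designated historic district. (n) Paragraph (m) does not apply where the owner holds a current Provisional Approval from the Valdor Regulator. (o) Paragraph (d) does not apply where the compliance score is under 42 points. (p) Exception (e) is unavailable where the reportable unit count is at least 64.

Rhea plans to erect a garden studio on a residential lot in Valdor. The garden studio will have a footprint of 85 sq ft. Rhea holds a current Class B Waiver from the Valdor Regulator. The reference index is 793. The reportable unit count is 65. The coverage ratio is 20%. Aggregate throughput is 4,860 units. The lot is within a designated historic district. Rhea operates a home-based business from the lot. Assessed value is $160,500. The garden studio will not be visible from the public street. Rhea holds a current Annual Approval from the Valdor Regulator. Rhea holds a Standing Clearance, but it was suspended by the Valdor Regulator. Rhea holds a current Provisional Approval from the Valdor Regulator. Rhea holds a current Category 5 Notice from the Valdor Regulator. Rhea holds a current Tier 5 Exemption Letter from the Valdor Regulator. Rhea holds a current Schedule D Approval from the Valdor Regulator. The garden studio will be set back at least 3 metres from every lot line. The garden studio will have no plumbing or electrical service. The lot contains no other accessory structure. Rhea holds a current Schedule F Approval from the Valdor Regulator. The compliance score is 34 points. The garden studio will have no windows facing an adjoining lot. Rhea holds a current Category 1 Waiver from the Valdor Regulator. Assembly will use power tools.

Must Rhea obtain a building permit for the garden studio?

Exception (a) fails — assembly uses power tools.
Exception (b) is satisfied on its face — the lot has no other accessory structure; the structure's footprint is 85 sq ft, below the 100 sq ft limit. But applying paragraph (g): (g) is triggered — the reference index is 793, under the 882 limit. Exception (b) does not apply.
Exception (c) is satisfied on its face — a current Tier 5 Exemption Letter is held; a current Category 1 Waiver is held. Turning to paragraphs (h)–(n): (h) applies — a home-based business operates on the lot. (i) operates (a current Annual Approval is held), but yields to (j): (j) operates — the coverage ratio is 20%, less than the 21% limit. (k) is engaged (aggregate throughput is 4,860 units, below the 5,110 units limit), but yields to (l): (l) operates — a current Schedule D Approval is held. (m) would limit (l) — the lot is in a historic district — but (n) sets (m) aside: (n) operates against (m): a current Provisional Approval is held. So (c) is unavailable.
All of (d)'s requirements are met (a current Category 5 Notice is held; the structure will not be visible from the street; a current Schedule F Approval is held). But applying paragraph (o): (o) operates — the compliance score is 34 points, under the 42 points limit. So (d) is unavailable.
Exception (e) fails — no current Standing Clearance is held.
Every exception is unavailable, so the rule governs.

Yes — Rhea must obtain a building permit.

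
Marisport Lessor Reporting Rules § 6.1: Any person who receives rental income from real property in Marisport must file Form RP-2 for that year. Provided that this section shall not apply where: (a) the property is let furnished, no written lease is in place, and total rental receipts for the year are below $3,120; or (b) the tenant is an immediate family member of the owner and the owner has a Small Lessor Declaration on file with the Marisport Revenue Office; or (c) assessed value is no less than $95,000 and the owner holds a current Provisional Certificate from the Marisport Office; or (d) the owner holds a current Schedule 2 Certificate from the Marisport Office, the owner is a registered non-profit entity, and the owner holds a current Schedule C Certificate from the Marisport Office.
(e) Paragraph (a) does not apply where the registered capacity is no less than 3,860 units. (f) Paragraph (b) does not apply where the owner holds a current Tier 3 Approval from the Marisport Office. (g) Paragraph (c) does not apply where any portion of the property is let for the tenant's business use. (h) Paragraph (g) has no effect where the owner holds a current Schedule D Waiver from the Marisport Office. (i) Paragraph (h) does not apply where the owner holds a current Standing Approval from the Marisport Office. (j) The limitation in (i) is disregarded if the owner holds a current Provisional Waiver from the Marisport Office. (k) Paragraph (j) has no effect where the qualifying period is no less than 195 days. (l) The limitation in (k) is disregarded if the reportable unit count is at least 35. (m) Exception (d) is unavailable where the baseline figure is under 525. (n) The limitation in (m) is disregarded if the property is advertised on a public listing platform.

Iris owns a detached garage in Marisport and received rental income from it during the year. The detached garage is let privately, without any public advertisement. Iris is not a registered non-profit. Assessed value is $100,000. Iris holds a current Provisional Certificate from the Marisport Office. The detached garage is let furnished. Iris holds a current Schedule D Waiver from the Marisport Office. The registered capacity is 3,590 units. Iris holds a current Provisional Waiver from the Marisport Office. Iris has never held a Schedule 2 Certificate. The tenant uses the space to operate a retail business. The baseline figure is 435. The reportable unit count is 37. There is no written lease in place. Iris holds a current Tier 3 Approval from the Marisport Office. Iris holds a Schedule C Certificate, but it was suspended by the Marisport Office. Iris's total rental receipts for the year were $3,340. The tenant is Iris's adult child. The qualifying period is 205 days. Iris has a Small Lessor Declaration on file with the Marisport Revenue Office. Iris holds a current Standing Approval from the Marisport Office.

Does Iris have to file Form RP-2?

Exception (a) does not apply: total rental receipts for the year are $3,340, not below $3,120.
Exception (b) is satisfied on its face — the tenant is an immediate family member; a Small Lessor Declaration is on file. Turning to paragraph (f): (f) operates against (b): a current Tier 3 Approval is held. So (b) is unavailable.
Exception (c): assessed value is $100,000, meeting the $95,000 threshold; a current Provisional Certificate is held — every condition holds. As to paragraphs (g)–(l): (g) would limit (c) — the space is let for business use — but (h) sets (g) aside: (h) operates — a current Schedule D Waiver is held. (i) applies (a current Standing Approval is held), but is itself disapplied by (j): (j) applies — a current Provisional Waiver is held. (k) operates (the qualifying period is 205 days, meeting the 195 days threshold), but is overridden by (l): (l) is engaged — the reportable unit count is 37, meeting the 35 threshold. So (c) applies.
Exception (d) does not apply: there is no Schedule 2 Certificate in force.

No — exception (c) applies; Iris is not required to file Form RP-2.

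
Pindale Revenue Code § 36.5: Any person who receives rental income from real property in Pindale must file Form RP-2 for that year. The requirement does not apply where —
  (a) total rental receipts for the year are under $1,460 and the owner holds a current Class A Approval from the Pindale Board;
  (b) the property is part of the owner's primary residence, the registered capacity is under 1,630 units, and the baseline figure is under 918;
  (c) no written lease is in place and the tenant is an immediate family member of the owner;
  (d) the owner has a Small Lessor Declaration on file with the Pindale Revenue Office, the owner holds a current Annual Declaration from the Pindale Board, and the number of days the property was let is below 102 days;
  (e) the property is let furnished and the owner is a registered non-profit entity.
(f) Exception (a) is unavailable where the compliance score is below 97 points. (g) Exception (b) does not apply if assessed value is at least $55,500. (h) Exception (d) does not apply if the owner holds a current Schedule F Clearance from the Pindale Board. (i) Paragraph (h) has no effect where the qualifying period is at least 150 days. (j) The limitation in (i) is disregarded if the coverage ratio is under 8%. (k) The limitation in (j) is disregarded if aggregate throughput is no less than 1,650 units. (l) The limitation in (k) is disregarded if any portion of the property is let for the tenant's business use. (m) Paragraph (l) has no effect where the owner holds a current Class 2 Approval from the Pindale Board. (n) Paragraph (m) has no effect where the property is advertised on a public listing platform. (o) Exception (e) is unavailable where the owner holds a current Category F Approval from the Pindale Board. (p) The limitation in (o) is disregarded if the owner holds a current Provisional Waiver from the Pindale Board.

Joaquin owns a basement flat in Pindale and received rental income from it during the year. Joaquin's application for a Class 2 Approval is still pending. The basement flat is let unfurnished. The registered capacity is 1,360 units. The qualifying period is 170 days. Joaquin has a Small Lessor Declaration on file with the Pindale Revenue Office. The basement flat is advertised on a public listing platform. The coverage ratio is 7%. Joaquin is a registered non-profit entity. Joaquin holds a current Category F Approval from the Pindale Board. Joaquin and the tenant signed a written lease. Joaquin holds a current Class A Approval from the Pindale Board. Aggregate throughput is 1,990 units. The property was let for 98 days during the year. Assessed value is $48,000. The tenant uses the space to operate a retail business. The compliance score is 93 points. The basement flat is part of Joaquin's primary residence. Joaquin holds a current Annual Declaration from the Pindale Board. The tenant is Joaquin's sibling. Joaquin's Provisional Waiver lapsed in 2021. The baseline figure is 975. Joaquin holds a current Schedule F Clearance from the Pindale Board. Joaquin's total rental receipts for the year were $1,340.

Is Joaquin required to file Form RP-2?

Yes — Joaquin must file Form RP-2.

All of (a)'s requirements are met (total rental receipts for the year are $1,340, under the $1,460 limit; a current Class A Approval is held). But applying paragraph (f): (f) operates against (a): the compliance score is 93 points, below the 97 points limit. So (a) is unavailable.
Exception (b) does not apply: the baseline figure is 975, not under 918.
Exception (c) fails — a written lease is in place.
Exception (d)'s conditions are all satisfied: a Small Lessor Declaration is on file; a current Annual Declaration is held; the number of days the property was let is 98 days, below the 102 days limit. But: (h) operates against (d): a current Schedule F Clearance is held. (i) would limit (h) — the qualifying period is 170 days, meeting the 150 days threshold — but (j) sets (i) aside: (j) operates against (i): the coverage ratio is 7%, under the 8% limit. (k) operates (aggregate throughput is 1,990 units, meeting the 1,650 units threshold), but is itself disapplied by (l): (l) operates against (k): the space is let for business use. (m) is not engaged (the Class 2 Approval is not current), so (l) stands. So (d) is unavailable.
Exception (e) requires that the property is let furnished; but the property is let unfurnished, so (e) is unavailable.
No exception is made out. Joaquin falls within the general rule.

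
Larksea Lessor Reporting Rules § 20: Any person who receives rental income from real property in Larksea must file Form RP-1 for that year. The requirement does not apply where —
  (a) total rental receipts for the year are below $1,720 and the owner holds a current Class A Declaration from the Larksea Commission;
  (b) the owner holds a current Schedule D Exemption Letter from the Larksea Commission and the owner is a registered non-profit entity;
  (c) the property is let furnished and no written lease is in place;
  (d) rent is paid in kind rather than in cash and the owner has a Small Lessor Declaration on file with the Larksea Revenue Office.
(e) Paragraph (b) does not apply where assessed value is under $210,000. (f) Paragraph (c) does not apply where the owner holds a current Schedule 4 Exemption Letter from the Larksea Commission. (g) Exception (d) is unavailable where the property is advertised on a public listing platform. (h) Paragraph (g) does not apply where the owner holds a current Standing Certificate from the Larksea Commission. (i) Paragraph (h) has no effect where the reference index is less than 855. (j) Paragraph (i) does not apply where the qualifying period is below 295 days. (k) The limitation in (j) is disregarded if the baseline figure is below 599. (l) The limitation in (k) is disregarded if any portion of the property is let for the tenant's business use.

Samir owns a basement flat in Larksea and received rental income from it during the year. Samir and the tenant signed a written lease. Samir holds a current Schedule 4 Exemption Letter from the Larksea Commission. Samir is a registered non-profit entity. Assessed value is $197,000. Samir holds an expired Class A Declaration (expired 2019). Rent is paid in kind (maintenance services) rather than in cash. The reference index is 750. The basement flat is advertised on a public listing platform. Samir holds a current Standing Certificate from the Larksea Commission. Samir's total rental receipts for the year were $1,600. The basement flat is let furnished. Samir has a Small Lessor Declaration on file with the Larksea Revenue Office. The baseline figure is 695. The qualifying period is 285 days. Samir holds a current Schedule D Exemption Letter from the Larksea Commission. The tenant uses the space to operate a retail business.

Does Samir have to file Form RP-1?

Exception (a) fails — no current Class A Declaration is held.
Exception (b): a current Schedule D Exemption Letter is held; Samir is a registered non-profit — every condition holds. But applying paragraph (e): (e) operates — assessed value is $197,000, under the $210,000 limit. Exception (b) does not apply.
Exception (c) requires that no written lease is in place; but a written lease is in place, so (c) is unavailable.
Exception (d) is satisfied on its face — rent is paid in kind; a Small Lessor Declaration is on file. Under paragraphs (g)–(l): (g) would limit (d) — the property is publicly advertised — but (h) sets (g) aside: (h) operates against (g): a current Standing Certificate is held. (i) would limit (h) — the reference index is 750, less than the 855 limit — but (j) sets (i) aside: (j) operates — the qualifying period is 285 days, below the 295 days limit. (k), which would lift (j), is not engaged — the baseline figure is 695, not below 599. So (d) applies.

No — exception (d) applies; Samir is not required to file Form RP-1.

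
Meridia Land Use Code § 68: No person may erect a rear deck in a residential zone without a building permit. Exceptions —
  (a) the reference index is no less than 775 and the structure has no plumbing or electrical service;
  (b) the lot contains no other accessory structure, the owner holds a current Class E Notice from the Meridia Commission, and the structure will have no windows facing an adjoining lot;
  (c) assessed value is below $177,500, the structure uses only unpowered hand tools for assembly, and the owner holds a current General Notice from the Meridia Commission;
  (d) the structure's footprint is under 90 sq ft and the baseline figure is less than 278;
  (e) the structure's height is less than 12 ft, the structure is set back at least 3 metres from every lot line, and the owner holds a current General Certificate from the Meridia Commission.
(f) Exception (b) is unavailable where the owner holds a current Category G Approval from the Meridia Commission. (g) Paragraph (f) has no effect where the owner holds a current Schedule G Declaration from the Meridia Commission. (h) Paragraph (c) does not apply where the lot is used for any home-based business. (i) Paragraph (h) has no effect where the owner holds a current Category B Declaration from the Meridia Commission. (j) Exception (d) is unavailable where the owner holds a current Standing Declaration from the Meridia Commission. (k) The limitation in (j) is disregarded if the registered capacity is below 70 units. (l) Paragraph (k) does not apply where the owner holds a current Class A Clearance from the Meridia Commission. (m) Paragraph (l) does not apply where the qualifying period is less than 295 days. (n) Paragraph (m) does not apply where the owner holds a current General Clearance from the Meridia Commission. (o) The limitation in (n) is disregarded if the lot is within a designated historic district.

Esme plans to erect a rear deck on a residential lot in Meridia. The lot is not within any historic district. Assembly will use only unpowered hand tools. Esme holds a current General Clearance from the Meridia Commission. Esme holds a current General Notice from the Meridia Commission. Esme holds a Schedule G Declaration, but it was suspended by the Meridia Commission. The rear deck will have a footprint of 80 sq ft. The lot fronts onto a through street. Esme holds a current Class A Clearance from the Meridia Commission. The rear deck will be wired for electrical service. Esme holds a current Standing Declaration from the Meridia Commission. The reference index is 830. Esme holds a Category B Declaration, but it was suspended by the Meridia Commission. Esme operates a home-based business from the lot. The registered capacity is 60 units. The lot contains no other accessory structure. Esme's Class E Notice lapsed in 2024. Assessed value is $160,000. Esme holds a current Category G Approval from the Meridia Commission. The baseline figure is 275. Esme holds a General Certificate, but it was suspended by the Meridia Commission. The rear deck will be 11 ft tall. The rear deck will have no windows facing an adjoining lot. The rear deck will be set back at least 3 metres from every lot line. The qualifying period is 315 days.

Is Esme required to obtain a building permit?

Yes — Esme must obtain a building permit.

Exception (a) does not apply: electrical service is planned.
Exception (b) fails — there is no Class E Notice in force.
Exception (c) is satisfied on its face — assessed value is $160,000, below the $177,500 limit; assembly uses only hand tools; a current General Notice is held. However, paragraphs (h)–(i) must be considered: (h) operates — a home-based business operates on the lot. (i), which would lift (h), does not operate here — there is no Category B Declaration in force. So (c) is unavailable.
Exception (d) is satisfied on its face — the structure's footprint is 80 sq ft, under the 90 sq ft limit; the baseline figure is 275, less than the 278 limit. But applying paragraphs (j)–(o): (j) operates against (d): a current Standing Declaration is held. (k) would limit (j) — the registered capacity is 60 units, below the 70 units limit — but (l) sets (k) aside: (l) operates against (k): a current Class A Clearance is held. (m), which would lift (l), is not engaged — the qualifying period is 315 days, not less than 295 days. So (d) is unavailable.
Exception (e) does not apply: no current General Certificate is held.
No exception applies. The general rule governs.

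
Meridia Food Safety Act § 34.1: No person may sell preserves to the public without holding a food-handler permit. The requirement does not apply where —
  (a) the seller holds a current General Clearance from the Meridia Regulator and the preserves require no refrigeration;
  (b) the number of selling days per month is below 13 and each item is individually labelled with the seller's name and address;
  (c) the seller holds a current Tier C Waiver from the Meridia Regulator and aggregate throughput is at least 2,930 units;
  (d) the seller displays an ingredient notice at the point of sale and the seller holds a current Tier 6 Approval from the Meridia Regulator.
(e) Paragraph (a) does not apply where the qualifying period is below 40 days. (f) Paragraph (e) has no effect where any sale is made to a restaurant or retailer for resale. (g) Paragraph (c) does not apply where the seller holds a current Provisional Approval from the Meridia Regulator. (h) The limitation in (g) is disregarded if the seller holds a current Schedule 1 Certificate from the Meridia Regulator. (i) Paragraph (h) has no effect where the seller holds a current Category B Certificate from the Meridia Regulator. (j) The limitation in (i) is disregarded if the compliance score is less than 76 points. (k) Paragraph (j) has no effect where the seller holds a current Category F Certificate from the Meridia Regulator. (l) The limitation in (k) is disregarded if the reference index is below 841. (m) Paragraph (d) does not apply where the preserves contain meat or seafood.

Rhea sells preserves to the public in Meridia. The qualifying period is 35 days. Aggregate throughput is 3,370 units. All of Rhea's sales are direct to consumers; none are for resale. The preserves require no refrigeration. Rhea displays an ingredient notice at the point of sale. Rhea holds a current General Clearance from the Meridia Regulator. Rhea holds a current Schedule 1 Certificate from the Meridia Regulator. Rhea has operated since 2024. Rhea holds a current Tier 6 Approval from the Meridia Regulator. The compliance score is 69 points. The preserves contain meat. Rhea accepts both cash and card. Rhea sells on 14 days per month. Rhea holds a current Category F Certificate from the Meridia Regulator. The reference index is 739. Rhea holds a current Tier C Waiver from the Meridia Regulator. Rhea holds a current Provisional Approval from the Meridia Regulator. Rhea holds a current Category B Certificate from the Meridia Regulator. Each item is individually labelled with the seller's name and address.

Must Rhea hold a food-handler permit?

No — exception (c) applies; Rhea is not required to hold a food-handler permit.

All of (a)'s requirements are met (a current General Clearance is held; the preserves are shelf-stable). But applying paragraphs (e)–(f): (e) operates against (a): the qualifying period is 35 days, below the 40 days limit. (f), which would lift (e), is not triggered — no sales are for resale. So (a) is unavailable.
Exception (b) fails — the number of selling days per month is 14, not below 13.
Exception (c)'s conditions are all satisfied: a current Tier C Waiver is held; aggregate throughput is 3,370 units, meeting the 2,930 units threshold. Applying paragraphs (g)–(l): (g) is engaged (a current Provisional Approval is held), but yields to (h): (h) operates — a current Schedule 1 Certificate is held. (i) would limit (h) — a current Category B Certificate is held — but (j) sets (i) aside: (j) operates — the compliance score is 69 points, less than the 76 points limit. (k) operates (a current Category F Certificate is held), but is itself disapplied by (l): (l) operates against (k): the reference index is 739, below the 841 limit. Exception (c) stands.
Exception (d) is satisfied on its face — an ingredient notice is displayed; a current Tier 6 Approval is held. Turning to paragraph (m): (m) is engaged — the preserves contain meat. (d) is therefore removed.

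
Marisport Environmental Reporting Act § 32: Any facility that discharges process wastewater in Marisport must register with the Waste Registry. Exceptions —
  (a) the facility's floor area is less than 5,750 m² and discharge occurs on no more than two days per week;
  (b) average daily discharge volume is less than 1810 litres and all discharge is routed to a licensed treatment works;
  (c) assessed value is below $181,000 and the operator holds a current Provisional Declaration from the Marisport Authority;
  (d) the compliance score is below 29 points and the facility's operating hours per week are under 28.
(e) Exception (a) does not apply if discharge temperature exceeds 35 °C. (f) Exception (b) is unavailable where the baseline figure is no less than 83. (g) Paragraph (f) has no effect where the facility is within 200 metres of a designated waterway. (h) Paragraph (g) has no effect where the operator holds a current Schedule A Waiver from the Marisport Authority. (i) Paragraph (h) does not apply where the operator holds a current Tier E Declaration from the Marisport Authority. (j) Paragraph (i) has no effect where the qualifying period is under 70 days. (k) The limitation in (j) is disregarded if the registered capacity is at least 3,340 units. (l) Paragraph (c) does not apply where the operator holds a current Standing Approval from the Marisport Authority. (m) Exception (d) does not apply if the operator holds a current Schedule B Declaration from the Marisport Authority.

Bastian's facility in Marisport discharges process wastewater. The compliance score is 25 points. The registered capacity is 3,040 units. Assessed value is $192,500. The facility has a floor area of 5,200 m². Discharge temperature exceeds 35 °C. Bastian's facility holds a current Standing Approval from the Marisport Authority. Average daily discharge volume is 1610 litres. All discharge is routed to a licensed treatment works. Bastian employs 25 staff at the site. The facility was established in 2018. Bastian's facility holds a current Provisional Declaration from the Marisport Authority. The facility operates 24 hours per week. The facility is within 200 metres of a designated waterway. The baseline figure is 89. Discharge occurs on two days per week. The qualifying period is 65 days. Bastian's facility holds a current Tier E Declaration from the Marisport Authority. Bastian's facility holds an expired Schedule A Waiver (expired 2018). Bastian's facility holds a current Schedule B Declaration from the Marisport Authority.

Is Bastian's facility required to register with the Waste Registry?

Exception (a) is satisfied on its face — the facility's floor area is 5,200 m², less than the 5,750 m² limit; discharge occurs on no more than two days per week. But: (e) operates against (a): discharge temperature exceeds 35 °C. So (a) is unavailable.
Exception (b) is satisfied on its face — average daily discharge volume is 1610 litres, less than the 1810 litres limit; discharge is routed to a licensed treatment works. Considering the limiting provisions: (f) would limit (b) — the baseline figure is 89, meeting the 83 threshold — but (g) sets (f) aside: (g) applies — the facility is within 200 m of a designated waterway. (h), which would lift (g), is inapplicable — no current Schedule A Waiver is held. So (b) applies.
Exception (c) does not apply: assessed value is $192,500, not below $181,000.
All of (d)'s requirements are met (the compliance score is 25 points, below the 29 points limit; the facility's operating hours per week are 24, under the 28 limit). But applying paragraph (m): (m) operates against (d): a current Schedule B Declaration is held. (d) is therefore removed.

No — exception (b) applies; Bastian's facility is not required to register with the Waste Registry.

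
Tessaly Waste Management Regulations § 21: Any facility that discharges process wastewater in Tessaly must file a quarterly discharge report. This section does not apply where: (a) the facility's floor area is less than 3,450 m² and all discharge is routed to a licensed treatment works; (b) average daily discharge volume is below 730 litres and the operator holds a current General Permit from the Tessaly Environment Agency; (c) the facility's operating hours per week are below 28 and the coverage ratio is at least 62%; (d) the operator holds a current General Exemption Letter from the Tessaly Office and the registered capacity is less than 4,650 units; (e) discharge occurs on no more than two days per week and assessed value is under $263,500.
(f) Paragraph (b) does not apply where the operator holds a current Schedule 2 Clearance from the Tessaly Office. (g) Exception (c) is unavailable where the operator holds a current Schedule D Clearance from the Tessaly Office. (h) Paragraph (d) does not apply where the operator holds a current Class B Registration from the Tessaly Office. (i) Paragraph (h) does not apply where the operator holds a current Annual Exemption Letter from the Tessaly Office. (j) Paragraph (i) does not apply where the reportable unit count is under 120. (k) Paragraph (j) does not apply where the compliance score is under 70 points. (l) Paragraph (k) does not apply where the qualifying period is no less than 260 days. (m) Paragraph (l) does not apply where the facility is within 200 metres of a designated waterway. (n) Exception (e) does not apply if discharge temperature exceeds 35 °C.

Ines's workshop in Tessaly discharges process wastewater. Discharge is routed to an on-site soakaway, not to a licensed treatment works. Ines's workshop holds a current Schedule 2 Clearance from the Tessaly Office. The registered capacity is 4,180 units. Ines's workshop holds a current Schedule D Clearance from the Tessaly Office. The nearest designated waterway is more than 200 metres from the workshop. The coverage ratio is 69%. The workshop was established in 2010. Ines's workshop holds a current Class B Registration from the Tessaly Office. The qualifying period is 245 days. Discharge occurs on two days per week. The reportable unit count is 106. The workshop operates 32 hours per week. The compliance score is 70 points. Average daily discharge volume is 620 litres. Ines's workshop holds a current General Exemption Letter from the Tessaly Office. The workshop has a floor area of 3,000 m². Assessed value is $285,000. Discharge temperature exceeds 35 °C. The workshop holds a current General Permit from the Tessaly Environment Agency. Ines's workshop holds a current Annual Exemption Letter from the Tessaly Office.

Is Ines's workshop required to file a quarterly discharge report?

Yes — Ines's workshop must file a quarterly discharge report.

Exception (a) requires that all discharge is routed to a licensed treatment works; but discharge is not routed to a licensed treatment works, so (a) is unavailable.
Exception (b)'s conditions are all satisfied: average daily discharge volume is 620 litres, below the 730 litres limit; a current General Permit is held. Turning to paragraph (f): (f) operates against (b): a current Schedule 2 Clearance is held. So (b) is unavailable.
Exception (c) fails — the facility's operating hours per week are 32, not below 28.
Exception (d)'s conditions are all satisfied: a current General Exemption Letter is held; the registered capacity is 4,180 units, less than the 4,650 units limit. However, paragraphs (h)–(m) must be considered: (h) operates against (d): a current Class B Registration is held. (i) would limit (h) — a current Annual Exemption Letter is held — but (j) sets (i) aside: (j) is triggered — the reportable unit count is 106, under the 120 limit. (k) does not operate here (the compliance score is 70 points, not under 70 points), so (j) stands. So (d) is unavailable.
Exception (e) does not apply: assessed value is $285,000, not under $263,500.
No exception is made out. Ines's workshop falls within the general rule.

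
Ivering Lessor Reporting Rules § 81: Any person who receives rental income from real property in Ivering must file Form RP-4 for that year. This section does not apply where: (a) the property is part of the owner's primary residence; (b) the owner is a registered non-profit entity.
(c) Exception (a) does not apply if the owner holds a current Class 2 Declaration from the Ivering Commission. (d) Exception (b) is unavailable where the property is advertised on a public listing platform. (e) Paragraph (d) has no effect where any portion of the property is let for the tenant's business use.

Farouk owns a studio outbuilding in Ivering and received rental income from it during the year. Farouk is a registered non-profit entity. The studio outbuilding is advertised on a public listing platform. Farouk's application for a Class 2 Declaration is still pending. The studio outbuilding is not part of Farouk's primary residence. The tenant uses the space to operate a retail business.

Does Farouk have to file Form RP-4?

No — exception (b) applies; Farouk is not required to file Form RP-4.

Exception (a) does not apply: the studio outbuilding is not part of the primary residence.
Exception (b)'s conditions are all satisfied: Farouk is a registered non-profit. Under paragraphs (d)–(e): (d) applies (the property is publicly advertised), but yields to (e): (e) operates against (d): the space is let for business use. Exception (b) stands.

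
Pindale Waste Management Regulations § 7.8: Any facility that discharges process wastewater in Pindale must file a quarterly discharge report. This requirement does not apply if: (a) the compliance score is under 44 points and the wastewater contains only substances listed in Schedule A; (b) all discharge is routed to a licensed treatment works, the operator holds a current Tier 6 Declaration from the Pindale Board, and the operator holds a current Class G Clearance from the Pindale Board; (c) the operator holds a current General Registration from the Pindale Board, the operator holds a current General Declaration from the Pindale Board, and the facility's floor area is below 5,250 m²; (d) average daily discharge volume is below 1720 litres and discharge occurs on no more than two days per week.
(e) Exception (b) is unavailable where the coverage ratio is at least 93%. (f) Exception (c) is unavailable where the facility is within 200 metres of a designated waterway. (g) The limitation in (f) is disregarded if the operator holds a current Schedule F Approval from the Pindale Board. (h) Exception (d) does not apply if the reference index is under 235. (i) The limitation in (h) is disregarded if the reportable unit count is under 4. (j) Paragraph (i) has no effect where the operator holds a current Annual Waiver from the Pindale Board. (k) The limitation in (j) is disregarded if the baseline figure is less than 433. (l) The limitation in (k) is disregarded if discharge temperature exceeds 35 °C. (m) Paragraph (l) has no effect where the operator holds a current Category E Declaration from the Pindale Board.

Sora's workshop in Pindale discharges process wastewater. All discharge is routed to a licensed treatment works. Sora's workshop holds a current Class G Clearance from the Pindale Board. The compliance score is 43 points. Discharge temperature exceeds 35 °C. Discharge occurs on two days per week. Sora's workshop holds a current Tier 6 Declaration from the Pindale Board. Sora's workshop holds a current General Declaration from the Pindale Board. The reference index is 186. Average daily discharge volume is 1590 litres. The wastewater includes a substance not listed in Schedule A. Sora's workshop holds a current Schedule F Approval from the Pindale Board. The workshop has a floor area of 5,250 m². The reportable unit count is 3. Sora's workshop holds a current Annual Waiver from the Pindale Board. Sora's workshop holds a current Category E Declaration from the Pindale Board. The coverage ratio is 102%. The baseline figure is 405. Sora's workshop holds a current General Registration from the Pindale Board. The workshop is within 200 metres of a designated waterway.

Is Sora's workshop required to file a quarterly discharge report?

Exception (a) does not apply: the wastewater includes a non-Schedule-A substance.
Exception (b)'s conditions are all satisfied: discharge is routed to a licensed treatment works; a current Tier 6 Declaration is held; a current Class G Clearance is held. Turning to paragraph (e): (e) operates against (b): the coverage ratio is 102%, meeting the 93% threshold. Exception (b) does not apply.
Exception (c) does not apply: the facility's floor area is 5,250 m², not below 5,250 m².
Exception (d)'s conditions are all satisfied: average daily discharge volume is 1590 litres, below the 1720 litres limit; discharge occurs on no more than two days per week. Applying paragraphs (h)–(m): (h) would limit (d) — the reference index is 186, under the 235 limit — but (i) sets (h) aside: (i) operates — the reportable unit count is 3, under the 4 limit. (j) operates (a current Annual Waiver is held), but is itself disapplied by (k): (k) operates — the baseline figure is 405, less than the 433 limit. (l) operates (discharge temperature exceeds 35 °C), but is itself disapplied by (m): (m) operates — a current Category E Declaration is held. So (d) applies.

No — exception (d) applies; Sora's workshop is not required to file a quarterly discharge report.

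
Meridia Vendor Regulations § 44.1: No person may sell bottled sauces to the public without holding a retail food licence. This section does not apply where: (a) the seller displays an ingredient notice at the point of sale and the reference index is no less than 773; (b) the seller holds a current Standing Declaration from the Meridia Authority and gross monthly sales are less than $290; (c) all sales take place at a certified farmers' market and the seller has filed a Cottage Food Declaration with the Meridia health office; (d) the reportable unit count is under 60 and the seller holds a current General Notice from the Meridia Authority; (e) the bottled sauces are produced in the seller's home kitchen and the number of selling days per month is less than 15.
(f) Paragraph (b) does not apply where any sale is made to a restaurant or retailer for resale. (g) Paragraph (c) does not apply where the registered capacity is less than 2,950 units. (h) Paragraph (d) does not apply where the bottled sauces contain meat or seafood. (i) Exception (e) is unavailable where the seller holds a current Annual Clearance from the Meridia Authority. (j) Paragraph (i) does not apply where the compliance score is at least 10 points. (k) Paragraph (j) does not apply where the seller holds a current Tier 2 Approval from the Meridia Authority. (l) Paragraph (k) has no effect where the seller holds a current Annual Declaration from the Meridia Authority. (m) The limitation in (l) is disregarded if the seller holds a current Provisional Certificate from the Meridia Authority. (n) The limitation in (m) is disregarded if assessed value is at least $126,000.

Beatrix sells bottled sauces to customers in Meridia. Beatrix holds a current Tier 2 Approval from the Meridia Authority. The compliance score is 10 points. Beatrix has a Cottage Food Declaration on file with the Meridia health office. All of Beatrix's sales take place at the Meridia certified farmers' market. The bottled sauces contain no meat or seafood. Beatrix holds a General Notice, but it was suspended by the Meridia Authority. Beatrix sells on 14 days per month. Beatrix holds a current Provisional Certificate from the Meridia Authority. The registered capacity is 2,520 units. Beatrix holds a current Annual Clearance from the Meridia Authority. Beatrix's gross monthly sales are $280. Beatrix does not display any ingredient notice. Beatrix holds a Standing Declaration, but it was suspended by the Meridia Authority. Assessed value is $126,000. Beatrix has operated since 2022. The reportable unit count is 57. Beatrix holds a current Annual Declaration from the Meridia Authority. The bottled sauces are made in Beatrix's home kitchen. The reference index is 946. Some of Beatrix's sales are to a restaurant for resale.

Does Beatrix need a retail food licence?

No — exception (e) applies; Beatrix is not required to hold a retail food licence.

Exception (a) fails — no ingredient notice is displayed.
Exception (b) does not apply: no current Standing Declaration is held.
Exception (c)'s conditions are all satisfied: all sales are at a certified farmers' market; a Cottage Food Declaration is on file. However, paragraph (g) must be considered: (g) operates against (c): the registered capacity is 2,520 units, less than the 2,950 units limit. (c) is therefore removed.
Exception (d) fails — there is no General Notice in force.
Exception (e)'s conditions are all satisfied: the bottled sauces are home-kitchen produced; the number of selling days per month is 14, less than the 15 limit. Applying paragraphs (i)–(n): (i) would limit (e) — a current Annual Clearance is held — but (j) sets (i) aside: (j) is triggered — the compliance score is 10 points, meeting the 10 points threshold. (k) would limit (j) — a current Tier 2 Approval is held — but (l) sets (k) aside: (l) operates — a current Annual Declaration is held. (m) is triggered (a current Provisional Certificate is held), but is overridden by (n): (n) is engaged — assessed value is $126,000, meeting the $126,000 threshold. So (e) applies.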